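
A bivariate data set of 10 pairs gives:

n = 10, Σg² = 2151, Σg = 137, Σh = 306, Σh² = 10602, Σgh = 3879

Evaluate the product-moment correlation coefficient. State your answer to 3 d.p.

-0.538

r = (nΣgh − ΣgΣh) / √[(nΣg² − (Σg)²)(nΣh² − (Σh)²)]
Numerator: 10×3879 − 137×306 = -3132
Denominator: √[(21510 − 18769)(106020 − 93636)] = √[2741 × 12384] = 5826.1946
r = -3132 / 5826.1946 ≈ -0.538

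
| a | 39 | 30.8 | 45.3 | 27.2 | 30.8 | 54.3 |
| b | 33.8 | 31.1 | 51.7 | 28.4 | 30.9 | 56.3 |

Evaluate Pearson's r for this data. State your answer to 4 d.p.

n = 6, Σa = 227.4, Σb = 232.2, Σa² = 9158.7, Σb² = 9713.6, Σab = 9399.38
nΣab − ΣaΣb = 56396.28 − 52802.28 = 3594
nΣa² − (Σa)² = 54952.2 − 51710.76 = 3241.44; nΣb² − (Σb)² = 58281.6 − 53916.84 = 4364.76
r = 3594 / √(3241.44 × 4364.76) = 3594 / 3761.3970 ≈ 0.9555

0.9555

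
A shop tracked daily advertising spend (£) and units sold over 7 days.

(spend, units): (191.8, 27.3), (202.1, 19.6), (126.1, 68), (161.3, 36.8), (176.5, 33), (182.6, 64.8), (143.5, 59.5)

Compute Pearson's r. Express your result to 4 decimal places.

n = 7, Σx = 1183.9, Σy = 309, Σx² = 204637.81, Σy² = 15935.98, Σxy = 49903.17
nΣxy − ΣxΣy = 349322.19 − 365825.1 = -16502.91
nΣx² − (Σx)² = 1432464.67 − 1401619.21 = 30845.46; nΣy² − (Σy)² = 111551.86 − 95481 = 16070.86
r = -16502.91 / √(30845.46 × 16070.86) = -16502.91 / 22264.6147 ≈ -0.7412

-0.7412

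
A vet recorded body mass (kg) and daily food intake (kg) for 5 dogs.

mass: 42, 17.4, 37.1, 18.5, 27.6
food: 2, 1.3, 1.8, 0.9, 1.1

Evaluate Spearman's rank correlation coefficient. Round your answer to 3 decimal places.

Rank mass: 5, 1, 4, 2, 3
Rank food: 5, 3, 4, 1, 2
d = rank(mass) − rank(food): 0, -2, 0, 1, 1; Σd² = 6
ρ = 1 − 6Σd² / [n(n²−1)] = 1 − 6×6 / (5×24) = 1 − 36/120 ≈ 0.700

0.700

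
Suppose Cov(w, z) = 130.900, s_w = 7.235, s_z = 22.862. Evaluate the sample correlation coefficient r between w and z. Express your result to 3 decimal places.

0.791

r = Cov(w,z) / (s_w · s_z) = 130.900 / (7.235 × 22.862)
  = 130.900 / 165.4066 ≈ 0.791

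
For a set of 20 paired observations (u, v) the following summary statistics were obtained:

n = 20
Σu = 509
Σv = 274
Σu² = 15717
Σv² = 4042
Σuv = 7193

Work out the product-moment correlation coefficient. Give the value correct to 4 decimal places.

r = (nΣuv − ΣuΣv) / √[(nΣu² − (Σu)²)(nΣv² − (Σv)²)]
Numerator: 20×7193 − 509×274 = 4394
Denominator: √[(314340 − 259081)(80840 − 75076)] = √[55259 × 5764] = 17846.9290
r = 4394 / 17846.9290 ≈ 0.2462

0.2462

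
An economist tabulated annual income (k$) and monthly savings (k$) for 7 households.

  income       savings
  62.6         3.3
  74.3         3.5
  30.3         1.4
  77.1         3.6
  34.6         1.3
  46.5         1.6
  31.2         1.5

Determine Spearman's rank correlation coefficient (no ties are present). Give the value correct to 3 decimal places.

Rank income: 5, 6, 1, 7, 3, 4, 2
Rank savings: 5, 6, 2, 7, 1, 4, 3
d = rank(income) − rank(savings): 0, 0, -1, 0, 2, 0, -1; Σd² = 6
ρ = 1 − 6Σd² / [n(n²−1)] = 1 − 6×6 / (7×48) = 1 − 36/336 ≈ 0.893

0.893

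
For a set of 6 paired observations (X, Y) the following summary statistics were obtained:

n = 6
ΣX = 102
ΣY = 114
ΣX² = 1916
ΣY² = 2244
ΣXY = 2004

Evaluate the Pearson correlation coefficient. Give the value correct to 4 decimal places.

r = (nΣXY − ΣXΣY) / √[(nΣX² − (ΣX)²)(nΣY² − (ΣY)²)]
Numerator: 6×2004 − 102×114 = 396
Denominator: √[(11496 − 10404)(13464 − 12996)] = √[1092 × 468] = 714.8818
r = 396 / 714.8818 ≈ 0.5539

0.5539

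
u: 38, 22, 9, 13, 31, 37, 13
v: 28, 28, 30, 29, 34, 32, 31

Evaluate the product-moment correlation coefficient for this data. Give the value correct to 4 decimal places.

n = 7, Σu = 163, Σv = 212, Σu² = 4677, Σv² = 6450, Σuv = 4968
nΣuv − ΣuΣv = 34776 − 34556 = 220
nΣu² − (Σu)² = 32739 − 26569 = 6170; nΣv² − (Σv)² = 45150 − 44944 = 206
r = 220 / √(6170 × 206) = 220 / 1127.3952 ≈ 0.1951

0.1951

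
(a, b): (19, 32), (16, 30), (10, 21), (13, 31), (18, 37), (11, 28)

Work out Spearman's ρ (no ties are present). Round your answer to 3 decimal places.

Rank a: 6, 4, 1, 3, 5, 2
Rank b: 5, 3, 1, 4, 6, 2
d = rank(a) − rank(b): 1, 1, 0, -1, -1, 0; Σd² = 4
ρ = 1 − 6Σd² / [n(n²−1)] = 1 − 6×4 / (6×35) = 1 − 24/210 ≈ 0.886

0.886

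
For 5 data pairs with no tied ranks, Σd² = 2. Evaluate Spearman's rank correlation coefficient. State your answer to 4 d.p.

0.9000

ρ = 1 − 6Σd² / [n(n²−1)] = 1 − 6×2 / (5×24)
  = 1 − 12/120 = 1 − 0.10000 ≈ 0.9000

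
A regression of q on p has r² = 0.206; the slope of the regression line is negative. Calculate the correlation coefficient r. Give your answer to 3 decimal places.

-0.454

|r| = √0.206 = 0.454
The association is negative, so r = −0.454.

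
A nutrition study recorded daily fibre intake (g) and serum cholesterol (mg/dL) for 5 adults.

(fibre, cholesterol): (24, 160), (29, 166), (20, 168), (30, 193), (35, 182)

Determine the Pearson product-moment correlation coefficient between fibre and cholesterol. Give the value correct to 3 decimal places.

n = 5, Σx = 138, Σy = 869, Σx² = 3942, Σy² = 151753, Σxy = 24174
nΣxy − ΣxΣy = 120870 − 119922 = 948
nΣx² − (Σx)² = 19710 − 19044 = 666; nΣy² − (Σy)² = 758765 − 755161 = 3604
r = 948 / √(666 × 3604) = 948 / 1549.2785 ≈ 0.612

0.612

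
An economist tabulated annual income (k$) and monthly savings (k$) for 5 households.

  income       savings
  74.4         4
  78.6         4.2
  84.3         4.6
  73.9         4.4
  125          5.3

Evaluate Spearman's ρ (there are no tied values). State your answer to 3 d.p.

0.700

Rank income: 2, 3, 4, 1, 5
Rank savings: 1, 2, 4, 3, 5
d = rank(income) − rank(savings): 1, 1, 0, -2, 0; Σd² = 6
ρ = 1 − 6Σd² / [n(n²−1)] = 1 − 6×6 / (5×24) = 1 − 36/120 ≈ 0.700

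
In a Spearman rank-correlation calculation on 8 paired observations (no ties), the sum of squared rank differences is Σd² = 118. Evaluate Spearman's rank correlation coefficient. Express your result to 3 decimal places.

-0.405

ρ = 1 − 6Σd² / [n(n²−1)] = 1 − 6×118 / (8×63)
  = 1 − 708/504 = 1 − 1.4048 ≈ -0.405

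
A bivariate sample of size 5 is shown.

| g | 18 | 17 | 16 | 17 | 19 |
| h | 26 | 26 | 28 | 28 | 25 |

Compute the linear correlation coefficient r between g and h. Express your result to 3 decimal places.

-0.850

n = 5, Σg = 87, Σh = 133, Σg² = 1519, Σh² = 3545, Σgh = 2309
nΣgh − ΣgΣh = 11545 − 11571 = -26
nΣg² − (Σg)² = 7595 − 7569 = 26; nΣh² − (Σh)² = 17725 − 17689 = 36
r = -26 / √(26 × 36) = -26 / 30.5941 ≈ -0.850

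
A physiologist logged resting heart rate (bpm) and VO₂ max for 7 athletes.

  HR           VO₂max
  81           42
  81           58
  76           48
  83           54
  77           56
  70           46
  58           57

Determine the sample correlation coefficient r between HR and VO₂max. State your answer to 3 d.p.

n = 7, Σx = 526, Σy = 361, Σx² = 39980, Σy² = 18849, Σxy = 27068
nΣxy − ΣxΣy = 189476 − 189886 = -410
nΣx² − (Σx)² = 279860 − 276676 = 3184; nΣy² − (Σy)² = 131943 − 130321 = 1622
r = -410 / √(3184 × 1622) = -410 / 2272.5422 ≈ -0.180

-0.180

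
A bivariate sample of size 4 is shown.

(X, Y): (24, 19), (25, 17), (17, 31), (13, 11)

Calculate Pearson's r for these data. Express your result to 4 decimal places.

n = 4, ΣX = 79, ΣY = 78, ΣX² = 1659, ΣY² = 1732, ΣXY = 1551
nΣXY − ΣXΣY = 6204 − 6162 = 42
nΣX² − (ΣX)² = 6636 − 6241 = 395; nΣY² − (ΣY)² = 6928 − 6084 = 844
r = 42 / √(395 × 844) = 42 / 577.3907 ≈ 0.0727

0.0727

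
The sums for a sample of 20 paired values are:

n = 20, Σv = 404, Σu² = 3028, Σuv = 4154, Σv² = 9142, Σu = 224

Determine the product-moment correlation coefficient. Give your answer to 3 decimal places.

r = (nΣuv − ΣuΣv) / √[(nΣu² − (Σu)²)(nΣv² − (Σv)²)]
Numerator: 20×4154 − 224×404 = -7416
Denominator: √[(60560 − 50176)(182840 − 163216)] = √[10384 × 19624] = 14274.9997
r = -7416 / 14274.9997 ≈ -0.520

-0.520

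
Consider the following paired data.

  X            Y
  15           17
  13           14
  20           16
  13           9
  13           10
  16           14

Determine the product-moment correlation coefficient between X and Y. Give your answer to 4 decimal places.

0.6340

n = 6, ΣX = 90, ΣY = 80, ΣX² = 1388, ΣY² = 1118, ΣXY = 1228
nΣXY − ΣXΣY = 7368 − 7200 = 168
nΣX² − (ΣX)² = 8328 − 8100 = 228; nΣY² − (ΣY)² = 6708 − 6400 = 308
r = 168 / √(228 × 308) = 168 / 264.9981 ≈ 0.6340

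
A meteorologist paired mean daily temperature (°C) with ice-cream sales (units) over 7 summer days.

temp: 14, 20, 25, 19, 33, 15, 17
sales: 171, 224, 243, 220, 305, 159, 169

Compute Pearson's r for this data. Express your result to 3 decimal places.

n = 7, Σx = 143, Σy = 1491, Σx² = 3185, Σy² = 333733, Σxy = 32452
nΣxy − ΣxΣy = 227164 − 213213 = 13951
nΣx² − (Σx)² = 22295 − 20449 = 1846; nΣy² − (Σy)² = 2336131 − 2223081 = 113050
r = 13951 / √(1846 × 113050) = 13951 / 14446.1171 ≈ 0.966

0.966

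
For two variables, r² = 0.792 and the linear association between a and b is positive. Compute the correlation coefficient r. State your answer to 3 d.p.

|r| = √0.792 = 0.890
The association is positive, so r = 0.890.

0.890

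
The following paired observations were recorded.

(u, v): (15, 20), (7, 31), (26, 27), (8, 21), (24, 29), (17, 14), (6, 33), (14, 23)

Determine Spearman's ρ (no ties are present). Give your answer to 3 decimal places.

-0.405

Rank u: 5, 2, 8, 3, 7, 6, 1, 4
Rank v: 2, 7, 5, 3, 6, 1, 8, 4
d = rank(u) − rank(v): 3, -5, 3, 0, 1, 5, -7, 0; Σd² = 118
ρ = 1 − 6Σd² / [n(n²−1)] = 1 − 6×118 / (8×63) = 1 − 708/504 ≈ -0.405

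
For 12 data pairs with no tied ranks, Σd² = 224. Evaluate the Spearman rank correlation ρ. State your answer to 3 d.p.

ρ = 1 − 6Σd² / [n(n²−1)] = 1 − 6×224 / (12×143)
  = 1 − 1344/1716 = 1 − 0.7832 ≈ 0.217

0.217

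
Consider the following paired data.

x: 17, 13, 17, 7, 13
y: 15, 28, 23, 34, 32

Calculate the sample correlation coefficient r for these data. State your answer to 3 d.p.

-0.837

n = 5, Σx = 67, Σy = 132, Σx² = 965, Σy² = 3718, Σxy = 1664
nΣxy − ΣxΣy = 8320 − 8844 = -524
nΣx² − (Σx)² = 4825 − 4489 = 336; nΣy² − (Σy)² = 18590 − 17424 = 1166
r = -524 / √(336 × 1166) = -524 / 625.9201 ≈ -0.837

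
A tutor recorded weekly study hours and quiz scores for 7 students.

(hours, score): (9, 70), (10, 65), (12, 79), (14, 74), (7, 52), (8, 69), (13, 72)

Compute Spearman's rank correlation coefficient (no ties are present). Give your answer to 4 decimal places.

0.7857

Rank hours: 3, 4, 5, 7, 1, 2, 6
Rank score: 4, 2, 7, 6, 1, 3, 5
d = rank(hours) − rank(score): -1, 2, -2, 1, 0, -1, 1; Σd² = 12
ρ = 1 − 6Σd² / [n(n²−1)] = 1 − 6×12 / (7×48) = 1 − 72/336 ≈ 0.7857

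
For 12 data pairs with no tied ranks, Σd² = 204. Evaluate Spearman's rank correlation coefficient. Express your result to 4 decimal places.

0.2867

ρ = 1 − 6Σd² / [n(n²−1)] = 1 − 6×204 / (12×143)
  = 1 − 1224/1716 = 1 − 0.71329 ≈ 0.2867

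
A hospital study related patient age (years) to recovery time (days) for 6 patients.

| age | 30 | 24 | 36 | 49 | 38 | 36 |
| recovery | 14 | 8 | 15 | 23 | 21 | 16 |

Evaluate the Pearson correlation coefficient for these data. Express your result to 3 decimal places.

0.935

n = 6, Σx = 213, Σy = 97, Σx² = 7913, Σy² = 1711, Σxy = 3653
nΣxy − ΣxΣy = 21918 − 20661 = 1257
nΣx² − (Σx)² = 47478 − 45369 = 2109; nΣy² − (Σy)² = 10266 − 9409 = 857
r = 1257 / √(2109 × 857) = 1257 / 1344.4006 ≈ 0.935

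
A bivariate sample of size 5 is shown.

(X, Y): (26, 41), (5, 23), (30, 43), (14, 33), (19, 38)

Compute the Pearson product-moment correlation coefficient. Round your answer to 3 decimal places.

0.977

n = 5, ΣX = 94, ΣY = 178, ΣX² = 2158, ΣY² = 6592, ΣXY = 3655
nΣXY − ΣXΣY = 18275 − 16732 = 1543
nΣX² − (ΣX)² = 10790 − 8836 = 1954; nΣY² − (ΣY)² = 32960 − 31684 = 1276
r = 1543 / √(1954 × 1276) = 1543 / 1579.0199 ≈ 0.977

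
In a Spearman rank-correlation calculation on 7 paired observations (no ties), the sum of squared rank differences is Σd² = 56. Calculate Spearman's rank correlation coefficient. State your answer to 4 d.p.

ρ = 1 − 6Σd² / [n(n²−1)] = 1 − 6×56 / (7×48)
  = 1 − 336/336 = 1 − 1.00000 ≈ 0.0000

0.0000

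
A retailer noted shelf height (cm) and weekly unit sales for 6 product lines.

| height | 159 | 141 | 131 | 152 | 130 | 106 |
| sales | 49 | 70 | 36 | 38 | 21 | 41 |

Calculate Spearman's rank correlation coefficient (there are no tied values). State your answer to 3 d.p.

Rank height: 6, 4, 3, 5, 2, 1
Rank sales: 5, 6, 2, 3, 1, 4
d = rank(height) − rank(sales): 1, -2, 1, 2, 1, -3; Σd² = 20
ρ = 1 − 6Σd² / [n(n²−1)] = 1 − 6×20 / (6×35) = 1 − 120/210 ≈ 0.429

0.429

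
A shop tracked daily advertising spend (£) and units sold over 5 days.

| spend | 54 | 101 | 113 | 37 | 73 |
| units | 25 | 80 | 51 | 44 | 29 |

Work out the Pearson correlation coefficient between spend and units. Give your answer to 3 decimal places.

0.587

n = 5, Σx = 378, Σy = 229, Σx² = 32584, Σy² = 12403, Σxy = 18938
nΣxy − ΣxΣy = 94690 − 86562 = 8128
nΣx² − (Σx)² = 162920 − 142884 = 20036; nΣy² − (Σy)² = 62015 − 52441 = 9574
r = 8128 / √(20036 × 9574) = 8128 / 13850.0781 ≈ 0.587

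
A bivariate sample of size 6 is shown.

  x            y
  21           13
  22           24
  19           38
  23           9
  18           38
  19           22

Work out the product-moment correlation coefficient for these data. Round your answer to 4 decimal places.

n = 6, Σx = 122, Σy = 144, Σx² = 2500, Σy² = 4198, Σxy = 2832
nΣxy − ΣxΣy = 16992 − 17568 = -576
nΣx² − (Σx)² = 15000 − 14884 = 116; nΣy² − (Σy)² = 25188 − 20736 = 4452
r = -576 / √(116 × 4452) = -576 / 718.6320 ≈ -0.8015

-0.8015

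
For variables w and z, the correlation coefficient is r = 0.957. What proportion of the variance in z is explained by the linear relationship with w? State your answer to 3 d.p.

r² = (0.957)² = 0.916

0.916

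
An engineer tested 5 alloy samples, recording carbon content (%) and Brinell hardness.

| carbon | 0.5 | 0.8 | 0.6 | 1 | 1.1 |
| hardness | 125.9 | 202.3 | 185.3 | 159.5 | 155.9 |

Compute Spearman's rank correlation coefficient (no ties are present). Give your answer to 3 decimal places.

0.100

Rank carbon: 1, 3, 2, 4, 5
Rank hardness: 1, 5, 4, 3, 2
d = rank(carbon) − rank(hardness): 0, -2, -2, 1, 3; Σd² = 18
ρ = 1 − 6Σd² / [n(n²−1)] = 1 − 6×18 / (5×24) = 1 − 108/120 ≈ 0.100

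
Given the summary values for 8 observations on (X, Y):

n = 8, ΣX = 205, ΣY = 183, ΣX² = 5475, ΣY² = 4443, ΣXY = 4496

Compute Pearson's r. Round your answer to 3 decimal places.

r = (nΣXY − ΣXΣY) / √[(nΣX² − (ΣX)²)(nΣY² − (ΣY)²)]
Numerator: 8×4496 − 205×183 = -1547
Denominator: √[(43800 − 42025)(35544 − 33489)] = √[1775 × 2055] = 1909.8757
r = -1547 / 1909.8757 ≈ -0.810

-0.810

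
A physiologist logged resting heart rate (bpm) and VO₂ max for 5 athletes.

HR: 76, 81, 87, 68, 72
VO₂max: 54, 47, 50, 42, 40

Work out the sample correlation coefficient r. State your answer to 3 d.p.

0.600

n = 5, Σx = 384, Σy = 233, Σx² = 29714, Σy² = 10989, Σxy = 17997
nΣxy − ΣxΣy = 89985 − 89472 = 513
nΣx² − (Σx)² = 148570 − 147456 = 1114; nΣy² − (Σy)² = 54945 − 54289 = 656
r = 513 / √(1114 × 656) = 513 / 854.8591 ≈ 0.600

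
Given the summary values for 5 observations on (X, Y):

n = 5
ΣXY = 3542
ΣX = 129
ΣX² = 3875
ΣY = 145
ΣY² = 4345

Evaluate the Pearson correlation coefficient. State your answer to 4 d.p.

r = (nΣXY − ΣXΣY) / √[(nΣX² − (ΣX)²)(nΣY² − (ΣY)²)]
Numerator: 5×3542 − 129×145 = -995
Denominator: √[(19375 − 16641)(21725 − 21025)] = √[2734 × 700] = 1383.4016
r = -995 / 1383.4016 ≈ -0.7192

-0.7192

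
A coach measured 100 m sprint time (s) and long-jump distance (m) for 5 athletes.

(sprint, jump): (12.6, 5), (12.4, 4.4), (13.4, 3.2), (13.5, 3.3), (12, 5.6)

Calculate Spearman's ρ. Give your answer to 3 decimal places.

-0.800

Rank sprint: 3, 2, 4, 5, 1
Rank jump: 4, 3, 1, 2, 5
d = rank(sprint) − rank(jump): -1, -1, 3, 3, -4; Σd² = 36
ρ = 1 − 6Σd² / [n(n²−1)] = 1 − 6×36 / (5×24) = 1 − 216/120 ≈ -0.800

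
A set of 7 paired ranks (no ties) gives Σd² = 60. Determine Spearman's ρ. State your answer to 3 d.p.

ρ = 1 − 6Σd² / [n(n²−1)] = 1 − 6×60 / (7×48)
  = 1 − 360/336 = 1 − 1.0714 ≈ -0.071

-0.071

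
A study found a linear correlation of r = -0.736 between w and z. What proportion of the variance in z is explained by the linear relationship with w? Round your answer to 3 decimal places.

0.542

r² = (-0.736)² = 0.542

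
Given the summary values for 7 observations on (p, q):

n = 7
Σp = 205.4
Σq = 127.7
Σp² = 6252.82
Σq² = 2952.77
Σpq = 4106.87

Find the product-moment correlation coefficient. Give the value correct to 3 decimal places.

0.959

r = (nΣpq − ΣpΣq) / √[(nΣp² − (Σp)²)(nΣq² − (Σq)²)]
Numerator: 7×4106.87 − 205.4×127.7 = 2518.51
Denominator: √[(43769.74 − 42189.16)(20669.39 − 16307.29)] = √[1580.58 × 4362.1] = 2625.7662
r = 2518.51 / 2625.7662 ≈ 0.959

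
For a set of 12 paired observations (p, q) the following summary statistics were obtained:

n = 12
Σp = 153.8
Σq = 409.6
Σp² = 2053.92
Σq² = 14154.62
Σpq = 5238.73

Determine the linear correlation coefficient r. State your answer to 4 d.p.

-0.0916

r = (nΣpq − ΣpΣq) / √[(nΣp² − (Σp)²)(nΣq² − (Σq)²)]
Numerator: 12×5238.73 − 153.8×409.6 = -131.72
Denominator: √[(24647.04 − 23654.44)(169855.44 − 167772.16)] = √[992.6 × 2083.28] = 1438.0069
r = -131.72 / 1438.0069 ≈ -0.0916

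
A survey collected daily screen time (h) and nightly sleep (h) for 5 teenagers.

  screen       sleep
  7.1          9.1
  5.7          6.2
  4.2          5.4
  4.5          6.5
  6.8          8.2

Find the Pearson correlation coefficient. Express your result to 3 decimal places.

0.913

n = 5, Σx = 28.3, Σy = 35.4, Σx² = 167.03, Σy² = 259.9, Σxy = 207.64
nΣxy − ΣxΣy = 1038.2 − 1001.82 = 36.38
nΣx² − (Σx)² = 835.15 − 800.89 = 34.26; nΣy² − (Σy)² = 1299.5 − 1253.16 = 46.34
r = 36.38 / √(34.26 × 46.34) = 36.38 / 39.8448 ≈ 0.913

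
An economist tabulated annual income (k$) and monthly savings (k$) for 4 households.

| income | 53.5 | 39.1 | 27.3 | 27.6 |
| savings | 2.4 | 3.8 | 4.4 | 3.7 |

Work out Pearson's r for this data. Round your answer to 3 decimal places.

-0.899

n = 4, Σx = 147.5, Σy = 14.3, Σx² = 5898.11, Σy² = 53.25, Σxy = 499.22
nΣxy − ΣxΣy = 1996.88 − 2109.25 = -112.37
nΣx² − (Σx)² = 23592.44 − 21756.25 = 1836.19; nΣy² − (Σy)² = 213 − 204.49 = 8.51
r = -112.37 / √(1836.19 × 8.51) = -112.37 / 125.0039 ≈ -0.899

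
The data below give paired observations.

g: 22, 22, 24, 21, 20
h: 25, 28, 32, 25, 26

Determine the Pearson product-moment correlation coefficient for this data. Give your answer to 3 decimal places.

0.811

n = 5, Σg = 109, Σh = 136, Σg² = 2385, Σh² = 3734, Σgh = 2979
nΣgh − ΣgΣh = 14895 − 14824 = 71
nΣg² − (Σg)² = 11925 − 11881 = 44; nΣh² − (Σh)² = 18670 − 18496 = 174
r = 71 / √(44 × 174) = 71 / 87.4986 ≈ 0.811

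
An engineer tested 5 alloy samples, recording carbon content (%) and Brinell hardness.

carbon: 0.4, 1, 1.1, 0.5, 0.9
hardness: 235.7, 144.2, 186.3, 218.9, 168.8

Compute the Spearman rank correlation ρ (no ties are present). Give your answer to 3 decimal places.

-0.700

Rank carbon: 1, 4, 5, 2, 3
Rank hardness: 5, 1, 3, 4, 2
d = rank(carbon) − rank(hardness): -4, 3, 2, -2, 1; Σd² = 34
ρ = 1 − 6Σd² / [n(n²−1)] = 1 − 6×34 / (5×24) = 1 − 204/120 ≈ -0.700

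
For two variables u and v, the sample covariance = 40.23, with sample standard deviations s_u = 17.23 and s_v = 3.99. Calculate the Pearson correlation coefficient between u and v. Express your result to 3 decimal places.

r = Cov(u,v) / (s_u · s_v) = 40.23 / (17.23 × 3.99)
  = 40.23 / 68.7477 ≈ 0.585

0.585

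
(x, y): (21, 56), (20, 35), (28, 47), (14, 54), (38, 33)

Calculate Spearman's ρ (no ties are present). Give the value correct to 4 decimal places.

-0.5000

Rank x: 3, 2, 4, 1, 5
Rank y: 5, 2, 3, 4, 1
d = rank(x) − rank(y): -2, 0, 1, -3, 4; Σd² = 30
ρ = 1 − 6Σd² / [n(n²−1)] = 1 − 6×30 / (5×24) = 1 − 180/120 ≈ -0.5000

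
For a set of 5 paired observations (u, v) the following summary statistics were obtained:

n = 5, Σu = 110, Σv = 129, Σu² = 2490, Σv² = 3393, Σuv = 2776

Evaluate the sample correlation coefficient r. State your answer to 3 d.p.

-0.921

r = (nΣuv − ΣuΣv) / √[(nΣu² − (Σu)²)(nΣv² − (Σv)²)]
Numerator: 5×2776 − 110×129 = -310
Denominator: √[(12450 − 12100)(16965 − 16641)] = √[350 × 324] = 336.7492
r = -310 / 336.7492 ≈ -0.921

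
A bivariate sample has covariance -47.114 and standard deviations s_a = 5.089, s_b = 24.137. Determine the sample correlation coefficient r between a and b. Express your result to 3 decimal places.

r = Cov(a,b) / (s_a · s_b) = -47.114 / (5.089 × 24.137)
  = -47.114 / 122.8332 ≈ -0.384

-0.384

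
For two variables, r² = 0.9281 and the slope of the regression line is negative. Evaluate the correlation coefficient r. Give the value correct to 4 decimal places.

-0.9634

|r| = √0.9281 = 0.9634
The association is negative, so r = −0.9634.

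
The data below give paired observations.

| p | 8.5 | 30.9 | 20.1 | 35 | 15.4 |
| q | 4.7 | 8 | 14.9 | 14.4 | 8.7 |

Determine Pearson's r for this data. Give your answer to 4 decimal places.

0.5746

n = 5, Σp = 109.9, Σq = 50.7, Σp² = 2893.23, Σq² = 591.15, Σpq = 1224.62
nΣpq − ΣpΣq = 6123.1 − 5571.93 = 551.17
nΣp² − (Σp)² = 14466.15 − 12078.01 = 2388.14; nΣq² − (Σq)² = 2955.75 − 2570.49 = 385.26
r = 551.17 / √(2388.14 × 385.26) = 551.17 / 959.1949 ≈ 0.5746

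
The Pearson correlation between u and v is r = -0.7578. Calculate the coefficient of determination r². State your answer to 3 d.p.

r² = (-0.7578)² = 0.574

0.574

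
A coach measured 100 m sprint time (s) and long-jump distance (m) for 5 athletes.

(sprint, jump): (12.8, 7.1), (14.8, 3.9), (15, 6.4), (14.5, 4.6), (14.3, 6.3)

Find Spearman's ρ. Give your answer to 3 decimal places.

-0.400

Rank sprint: 1, 4, 5, 3, 2
Rank jump: 5, 1, 4, 2, 3
d = rank(sprint) − rank(jump): -4, 3, 1, 1, -1; Σd² = 28
ρ = 1 − 6Σd² / [n(n²−1)] = 1 − 6×28 / (5×24) = 1 − 168/120 ≈ -0.400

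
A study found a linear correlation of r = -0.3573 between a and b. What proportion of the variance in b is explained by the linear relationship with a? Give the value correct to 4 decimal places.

0.1277

r² = (-0.3573)² = 0.1277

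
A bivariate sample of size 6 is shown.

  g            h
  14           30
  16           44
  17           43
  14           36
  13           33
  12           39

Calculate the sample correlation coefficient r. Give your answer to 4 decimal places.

n = 6, Σg = 86, Σh = 225, Σg² = 1250, Σh² = 8591, Σgh = 3256
nΣgh − ΣgΣh = 19536 − 19350 = 186
nΣg² − (Σg)² = 7500 − 7396 = 104; nΣh² − (Σh)² = 51546 − 50625 = 921
r = 186 / √(104 × 921) = 186 / 309.4899 ≈ 0.6010

0.6010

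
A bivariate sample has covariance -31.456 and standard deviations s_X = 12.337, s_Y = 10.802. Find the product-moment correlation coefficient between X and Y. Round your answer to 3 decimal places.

-0.236

r = Cov(X,Y) / (s_X · s_Y) = -31.456 / (12.337 × 10.802)
  = -31.456 / 133.2643 ≈ -0.236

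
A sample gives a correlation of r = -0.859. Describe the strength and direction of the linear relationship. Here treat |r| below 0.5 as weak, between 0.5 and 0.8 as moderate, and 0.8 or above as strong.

r = -0.859 < 0 so the relationship is negative.
|r| = 0.859, which falls in the strong range.

strong negative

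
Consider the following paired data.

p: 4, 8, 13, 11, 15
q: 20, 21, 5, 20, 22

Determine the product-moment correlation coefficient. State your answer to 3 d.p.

n = 5, Σp = 51, Σq = 88, Σp² = 595, Σq² = 1750, Σpq = 863
nΣpq − ΣpΣq = 4315 − 4488 = -173
nΣp² − (Σp)² = 2975 − 2601 = 374; nΣq² − (Σq)² = 8750 − 7744 = 1006
r = -173 / √(374 × 1006) = -173 / 613.3873 ≈ -0.282

-0.282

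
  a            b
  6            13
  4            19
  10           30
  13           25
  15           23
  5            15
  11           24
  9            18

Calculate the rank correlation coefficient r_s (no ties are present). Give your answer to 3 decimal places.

Rank a: 3, 1, 5, 7, 8, 2, 6, 4
Rank b: 1, 4, 8, 7, 5, 2, 6, 3
d = rank(a) − rank(b): 2, -3, -3, 0, 3, 0, 0, 1; Σd² = 32
ρ = 1 − 6Σd² / [n(n²−1)] = 1 − 6×32 / (8×63) = 1 − 192/504 ≈ 0.619

0.619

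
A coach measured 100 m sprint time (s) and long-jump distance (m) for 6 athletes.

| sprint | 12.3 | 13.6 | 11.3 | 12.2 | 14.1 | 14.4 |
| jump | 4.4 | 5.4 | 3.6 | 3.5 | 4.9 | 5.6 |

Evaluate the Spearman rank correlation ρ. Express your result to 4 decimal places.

Rank sprint: 3, 4, 1, 2, 5, 6
Rank jump: 3, 5, 2, 1, 4, 6
d = rank(sprint) − rank(jump): 0, -1, -1, 1, 1, 0; Σd² = 4
ρ = 1 − 6Σd² / [n(n²−1)] = 1 − 6×4 / (6×35) = 1 − 24/210 ≈ 0.8857

0.8857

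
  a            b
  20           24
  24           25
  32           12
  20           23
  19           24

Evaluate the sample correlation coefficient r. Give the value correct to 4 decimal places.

n = 5, Σa = 115, Σb = 108, Σa² = 2761, Σb² = 2450, Σab = 2380
nΣab − ΣaΣb = 11900 − 12420 = -520
nΣa² − (Σa)² = 13805 − 13225 = 580; nΣb² − (Σb)² = 12250 − 11664 = 586
r = -520 / √(580 × 586) = -520 / 582.9923 ≈ -0.8920

-0.8920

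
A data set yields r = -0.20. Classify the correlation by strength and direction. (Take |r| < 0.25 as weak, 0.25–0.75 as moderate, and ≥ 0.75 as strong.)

r = -0.20 < 0 so the relationship is negative.
|r| = 0.20, which falls in the weak range.

weak negative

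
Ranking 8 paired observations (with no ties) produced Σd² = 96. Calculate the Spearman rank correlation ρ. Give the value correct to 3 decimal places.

-0.143

ρ = 1 − 6Σd² / [n(n²−1)] = 1 − 6×96 / (8×63)
  = 1 − 576/504 = 1 − 1.1429 ≈ -0.143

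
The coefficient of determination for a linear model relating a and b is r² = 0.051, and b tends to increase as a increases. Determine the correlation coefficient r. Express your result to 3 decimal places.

|r| = √0.051 = 0.226
The association is positive, so r = 0.226.

0.226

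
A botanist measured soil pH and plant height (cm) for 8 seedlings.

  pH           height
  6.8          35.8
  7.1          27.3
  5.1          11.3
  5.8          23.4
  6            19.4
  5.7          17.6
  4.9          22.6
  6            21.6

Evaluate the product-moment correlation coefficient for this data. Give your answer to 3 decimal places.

n = 8, Σx = 47.4, Σy = 179, Σx² = 284.8, Σy² = 4365.62, Σxy = 1087.68
nΣxy − ΣxΣy = 8701.44 − 8484.6 = 216.84
nΣx² − (Σx)² = 2278.4 − 2246.76 = 31.64; nΣy² − (Σy)² = 34924.96 − 32041 = 2883.96
r = 216.84 / √(31.64 × 2883.96) = 216.84 / 302.0737 ≈ 0.718

0.718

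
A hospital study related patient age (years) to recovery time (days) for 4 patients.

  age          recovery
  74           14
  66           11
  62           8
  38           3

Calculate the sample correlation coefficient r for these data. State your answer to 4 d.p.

0.9725

n = 4, Σx = 240, Σy = 36, Σx² = 15120, Σy² = 390, Σxy = 2372
nΣxy − ΣxΣy = 9488 − 8640 = 848
nΣx² − (Σx)² = 60480 − 57600 = 2880; nΣy² − (Σy)² = 1560 − 1296 = 264
r = 848 / √(2880 × 264) = 848 / 871.9633 ≈ 0.9725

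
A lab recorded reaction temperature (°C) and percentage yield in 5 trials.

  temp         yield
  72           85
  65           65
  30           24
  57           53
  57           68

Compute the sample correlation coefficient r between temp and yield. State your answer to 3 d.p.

n = 5, Σx = 281, Σy = 295, Σx² = 16807, Σy² = 19459, Σxy = 17962
nΣxy − ΣxΣy = 89810 − 82895 = 6915
nΣx² − (Σx)² = 84035 − 78961 = 5074; nΣy² − (Σy)² = 97295 − 87025 = 10270
r = 6915 / √(5074 × 10270) = 6915 / 7218.7243 ≈ 0.958

0.958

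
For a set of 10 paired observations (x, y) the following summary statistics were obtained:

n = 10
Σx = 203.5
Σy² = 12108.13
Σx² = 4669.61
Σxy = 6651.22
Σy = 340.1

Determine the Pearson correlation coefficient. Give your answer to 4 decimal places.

r = (nΣxy − ΣxΣy) / √[(nΣx² − (Σx)²)(nΣy² − (Σy)²)]
Numerator: 10×6651.22 − 203.5×340.1 = -2698.15
Denominator: √[(46696.1 − 41412.25)(121081.3 − 115668.01)] = √[5283.85 × 5413.29] = 5348.1784
r = -2698.15 / 5348.1784 ≈ -0.5045

-0.5045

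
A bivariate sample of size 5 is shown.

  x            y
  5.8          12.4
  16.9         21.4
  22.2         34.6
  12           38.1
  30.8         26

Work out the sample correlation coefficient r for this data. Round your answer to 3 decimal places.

n = 5, Σx = 87.7, Σy = 132.5, Σx² = 1904.73, Σy² = 3936.49, Σxy = 2459.7
nΣxy − ΣxΣy = 12298.5 − 11620.25 = 678.25
nΣx² − (Σx)² = 9523.65 − 7691.29 = 1832.36; nΣy² − (Σy)² = 19682.45 − 17556.25 = 2126.2
r = 678.25 / √(1832.36 × 2126.2) = 678.25 / 1973.8196 ≈ 0.344

0.344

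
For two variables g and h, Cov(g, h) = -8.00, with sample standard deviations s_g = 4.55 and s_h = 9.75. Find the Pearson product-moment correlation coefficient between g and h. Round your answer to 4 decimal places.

r = Cov(g,h) / (s_g · s_h) = -8.00 / (4.55 × 9.75)
  = -8.00 / 44.3625 ≈ -0.1803

-0.1803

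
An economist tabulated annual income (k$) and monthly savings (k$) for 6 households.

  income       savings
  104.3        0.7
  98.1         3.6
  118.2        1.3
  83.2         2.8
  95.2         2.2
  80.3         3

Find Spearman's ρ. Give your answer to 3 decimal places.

Rank income: 5, 4, 6, 2, 3, 1
Rank savings: 1, 6, 2, 4, 3, 5
d = rank(income) − rank(savings): 4, -2, 4, -2, 0, -4; Σd² = 56
ρ = 1 − 6Σd² / [n(n²−1)] = 1 − 6×56 / (6×35) = 1 − 336/210 ≈ -0.600

-0.600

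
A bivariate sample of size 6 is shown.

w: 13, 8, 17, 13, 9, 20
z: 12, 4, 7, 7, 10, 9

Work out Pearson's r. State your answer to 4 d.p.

0.2293

n = 6, Σw = 80, Σz = 49, Σw² = 1172, Σz² = 439, Σwz = 668
nΣwz − ΣwΣz = 4008 − 3920 = 88
nΣw² − (Σw)² = 7032 − 6400 = 632; nΣz² − (Σz)² = 2634 − 2401 = 233
r = 88 / √(632 × 233) = 88 / 383.7395 ≈ 0.2293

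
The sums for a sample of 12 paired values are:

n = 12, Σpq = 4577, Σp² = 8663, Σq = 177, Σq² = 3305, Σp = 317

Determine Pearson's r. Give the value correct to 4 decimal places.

r = (nΣpq − ΣpΣq) / √[(nΣp² − (Σp)²)(nΣq² − (Σq)²)]
Numerator: 12×4577 − 317×177 = -1185
Denominator: √[(103956 − 100489)(39660 − 31329)] = √[3467 × 8331] = 5374.3443
r = -1185 / 5374.3443 ≈ -0.2205

-0.2205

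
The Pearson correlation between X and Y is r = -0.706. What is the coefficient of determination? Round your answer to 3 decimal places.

r² = (-0.706)² = 0.498

0.498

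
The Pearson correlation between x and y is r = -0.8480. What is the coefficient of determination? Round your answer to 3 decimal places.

0.719

r² = (-0.8480)² = 0.719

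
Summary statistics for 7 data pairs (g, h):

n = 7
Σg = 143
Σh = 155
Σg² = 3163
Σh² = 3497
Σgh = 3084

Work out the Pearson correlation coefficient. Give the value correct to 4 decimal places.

r = (nΣgh − ΣgΣh) / √[(nΣg² − (Σg)²)(nΣh² − (Σh)²)]
Numerator: 7×3084 − 143×155 = -577
Denominator: √[(22141 − 20449)(24479 − 24025)] = √[1692 × 454] = 876.4519
r = -577 / 876.4519 ≈ -0.6583

-0.6583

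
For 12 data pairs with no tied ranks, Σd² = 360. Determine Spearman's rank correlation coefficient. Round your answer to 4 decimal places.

-0.2587

ρ = 1 − 6Σd² / [n(n²−1)] = 1 − 6×360 / (12×143)
  = 1 − 2160/1716 = 1 − 1.25874 ≈ -0.2587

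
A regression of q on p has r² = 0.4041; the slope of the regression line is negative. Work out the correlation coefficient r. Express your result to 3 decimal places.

|r| = √0.4041 = 0.636
The association is negative, so r = −0.636.

-0.636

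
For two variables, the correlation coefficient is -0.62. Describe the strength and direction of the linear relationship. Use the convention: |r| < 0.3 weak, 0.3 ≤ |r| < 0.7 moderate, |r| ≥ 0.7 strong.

moderate negative

r = -0.62 < 0 so the relationship is negative.
|r| = 0.62, which falls in the moderate range.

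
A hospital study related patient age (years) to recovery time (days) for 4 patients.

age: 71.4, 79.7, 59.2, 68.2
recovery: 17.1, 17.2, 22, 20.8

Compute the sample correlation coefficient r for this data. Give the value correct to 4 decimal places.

n = 4, Σx = 278.5, Σy = 77.1, Σx² = 19605.93, Σy² = 1504.89, Σxy = 5312.74
nΣxy − ΣxΣy = 21250.96 − 21472.35 = -221.39
nΣx² − (Σx)² = 78423.72 − 77562.25 = 861.47; nΣy² − (Σy)² = 6019.56 − 5944.41 = 75.15
r = -221.39 / √(861.47 × 75.15) = -221.39 / 254.4395 ≈ -0.8701

-0.8701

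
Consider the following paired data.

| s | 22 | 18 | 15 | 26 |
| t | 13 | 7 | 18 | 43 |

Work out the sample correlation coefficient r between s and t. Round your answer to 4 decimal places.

n = 4, Σs = 81, Σt = 81, Σs² = 1709, Σt² = 2391, Σst = 1800
nΣst − ΣsΣt = 7200 − 6561 = 639
nΣs² − (Σs)² = 6836 − 6561 = 275; nΣt² − (Σt)² = 9564 − 6561 = 3003
r = 639 / √(275 × 3003) = 639 / 908.7491 ≈ 0.7032

0.7032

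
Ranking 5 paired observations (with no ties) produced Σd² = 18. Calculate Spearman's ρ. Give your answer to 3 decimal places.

ρ = 1 − 6Σd² / [n(n²−1)] = 1 − 6×18 / (5×24)
  = 1 − 108/120 = 1 − 0.9000 ≈ 0.100

0.100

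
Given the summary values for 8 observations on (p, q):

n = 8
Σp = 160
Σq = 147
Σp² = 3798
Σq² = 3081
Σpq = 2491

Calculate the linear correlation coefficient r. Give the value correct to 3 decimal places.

r = (nΣpq − ΣpΣq) / √[(nΣp² − (Σp)²)(nΣq² − (Σq)²)]
Numerator: 8×2491 − 160×147 = -3592
Denominator: √[(30384 − 25600)(24648 − 21609)] = √[4784 × 3039] = 3812.9485
r = -3592 / 3812.9485 ≈ -0.942

-0.942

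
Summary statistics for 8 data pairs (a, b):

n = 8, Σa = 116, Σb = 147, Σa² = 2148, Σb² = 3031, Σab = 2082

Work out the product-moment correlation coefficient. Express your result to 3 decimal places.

-0.126

r = (nΣab − ΣaΣb) / √[(nΣa² − (Σa)²)(nΣb² − (Σb)²)]
Numerator: 8×2082 − 116×147 = -396
Denominator: √[(17184 − 13456)(24248 − 21609)] = √[3728 × 2639] = 3136.5892
r = -396 / 3136.5892 ≈ -0.126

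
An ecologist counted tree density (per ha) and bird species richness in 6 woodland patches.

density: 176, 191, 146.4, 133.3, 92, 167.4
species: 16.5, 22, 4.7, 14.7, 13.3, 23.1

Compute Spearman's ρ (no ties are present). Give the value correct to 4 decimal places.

Rank density: 5, 6, 3, 2, 1, 4
Rank species: 4, 5, 1, 3, 2, 6
d = rank(density) − rank(species): 1, 1, 2, -1, -1, -2; Σd² = 12
ρ = 1 − 6Σd² / [n(n²−1)] = 1 − 6×12 / (6×35) = 1 − 72/210 ≈ 0.6571

0.6571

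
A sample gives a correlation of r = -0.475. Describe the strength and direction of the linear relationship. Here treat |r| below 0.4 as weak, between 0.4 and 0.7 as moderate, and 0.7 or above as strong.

moderate negative

r = -0.475 < 0 so the relationship is negative.
|r| = 0.475, which falls in the moderate range.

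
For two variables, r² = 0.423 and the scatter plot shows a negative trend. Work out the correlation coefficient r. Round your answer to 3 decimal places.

-0.650

|r| = √0.423 = 0.650
The association is negative, so r = −0.650.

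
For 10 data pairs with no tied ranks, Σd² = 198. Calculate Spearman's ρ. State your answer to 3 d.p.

ρ = 1 − 6Σd² / [n(n²−1)] = 1 − 6×198 / (10×99)
  = 1 − 1188/990 = 1 − 1.2000 ≈ -0.200

-0.200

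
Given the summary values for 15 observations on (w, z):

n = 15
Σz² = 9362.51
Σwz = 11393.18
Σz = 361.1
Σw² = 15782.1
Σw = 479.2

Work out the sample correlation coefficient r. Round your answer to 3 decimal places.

-0.254

r = (nΣwz − ΣwΣz) / √[(nΣw² − (Σw)²)(nΣz² − (Σz)²)]
Numerator: 15×11393.18 − 479.2×361.1 = -2141.42
Denominator: √[(236731.5 − 229632.64)(140437.65 − 130393.21)] = √[7098.86 × 10044.44] = 8444.1739
r = -2141.42 / 8444.1739 ≈ -0.254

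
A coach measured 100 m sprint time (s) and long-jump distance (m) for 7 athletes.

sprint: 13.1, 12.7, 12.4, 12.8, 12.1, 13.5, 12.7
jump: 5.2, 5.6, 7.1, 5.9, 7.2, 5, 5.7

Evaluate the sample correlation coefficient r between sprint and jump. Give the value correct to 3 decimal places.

-0.913

n = 7, Σx = 89.3, Σy = 41.7, Σx² = 1140.45, Σy² = 252.95, Σxy = 529.81
nΣxy − ΣxΣy = 3708.67 − 3723.81 = -15.14
nΣx² − (Σx)² = 7983.15 − 7974.49 = 8.66; nΣy² − (Σy)² = 1770.65 − 1738.89 = 31.76
r = -15.14 / √(8.66 × 31.76) = -15.14 / 16.5844 ≈ -0.913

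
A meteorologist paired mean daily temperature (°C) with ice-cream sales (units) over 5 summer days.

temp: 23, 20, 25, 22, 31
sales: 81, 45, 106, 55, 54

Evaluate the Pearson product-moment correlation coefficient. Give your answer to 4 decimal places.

n = 5, Σx = 121, Σy = 341, Σx² = 2999, Σy² = 25763, Σxy = 8297
nΣxy − ΣxΣy = 41485 − 41261 = 224
nΣx² − (Σx)² = 14995 − 14641 = 354; nΣy² − (Σy)² = 128815 − 116281 = 12534
r = 224 / √(354 × 12534) = 224 / 2106.4273 ≈ 0.1063

0.1063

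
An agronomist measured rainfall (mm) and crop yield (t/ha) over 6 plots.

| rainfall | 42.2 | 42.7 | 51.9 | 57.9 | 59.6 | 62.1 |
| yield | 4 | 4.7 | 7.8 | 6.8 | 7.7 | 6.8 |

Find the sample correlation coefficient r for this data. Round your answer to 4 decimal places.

0.8159

n = 6, Σx = 316.4, Σy = 37.8, Σx² = 17058.72, Σy² = 250.7, Σxy = 2049.23
nΣxy − ΣxΣy = 12295.38 − 11959.92 = 335.46
nΣx² − (Σx)² = 102352.32 − 100108.96 = 2243.36; nΣy² − (Σy)² = 1504.2 − 1428.84 = 75.36
r = 335.46 / √(2243.36 × 75.36) = 335.46 / 411.1686 ≈ 0.8159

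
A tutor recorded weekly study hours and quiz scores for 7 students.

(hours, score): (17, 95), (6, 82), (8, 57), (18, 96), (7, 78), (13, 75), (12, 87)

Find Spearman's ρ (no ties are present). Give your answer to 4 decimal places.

Rank hours: 6, 1, 3, 7, 2, 5, 4
Rank score: 6, 4, 1, 7, 3, 2, 5
d = rank(hours) − rank(score): 0, -3, 2, 0, -1, 3, -1; Σd² = 24
ρ = 1 − 6Σd² / [n(n²−1)] = 1 − 6×24 / (7×48) = 1 − 144/336 ≈ 0.5714

0.5714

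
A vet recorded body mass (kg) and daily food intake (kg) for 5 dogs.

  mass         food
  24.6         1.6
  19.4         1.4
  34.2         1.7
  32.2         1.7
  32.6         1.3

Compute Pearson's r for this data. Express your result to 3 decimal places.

0.338

n = 5, Σx = 143, Σy = 7.7, Σx² = 4250.76, Σy² = 11.99, Σxy = 221.78
nΣxy − ΣxΣy = 1108.9 − 1101.1 = 7.8
nΣx² − (Σx)² = 21253.8 − 20449 = 804.8; nΣy² − (Σy)² = 59.95 − 59.29 = 0.66
r = 7.8 / √(804.8 × 0.66) = 7.8 / 23.0471 ≈ 0.338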